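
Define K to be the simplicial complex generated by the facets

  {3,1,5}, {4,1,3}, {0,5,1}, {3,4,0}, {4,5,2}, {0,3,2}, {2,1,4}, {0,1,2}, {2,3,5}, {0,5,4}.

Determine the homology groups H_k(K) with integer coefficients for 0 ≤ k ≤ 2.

H_0 ≅ Z,  H_1 ≅ Z/2Z,  H_2 = 0.

We work with the vertex ordering 0 < 1 < 2 < 3 < 4 < 5. The simplices of K, each written with vertices in increasing order, are:

  0-simplices (6): [0], [1], [2], [3], [4], [5]
  1-simplices (15): [0,1], [0,2], [0,3], [0,4], [0,5], [1,2], [1,3], [1,4], [1,5], [2,3], [2,4], [2,5], [3,4], [3,5], [4,5]
  2-simplices (10): [0,1,2], [0,1,5], [0,2,3], [0,3,4], [0,4,5], [1,2,4], [1,3,4], [1,3,5], [2,3,5], [2,4,5]

giving chain groups C_0 ≅ Z^6, C_1 ≅ Z^15, C_2 ≅ Z^10.

Boundary ∂_1: C_1 → C_0 is given by ∂[p,q] = [q] − [p].
The 6×15 boundary matrix has rank 5 and Smith normal form diag(1,1,1,1,1).

∂_2: C_2 → C_1 sends each 2-simplex [p,q,r] to [q,r] − [p,r] + [p,q]. For instance
  ∂[2,4,5] = [4,5] − [2,5] + [2,4],
  ∂[0,4,5] = [4,5] − [0,5] + [0,4].
The 15×10 boundary matrix has rank 10 and Smith normal form diag(1,1,1,1,1,1,1,1,1,2).

Reading off H_k = ker ∂_k / im ∂_{k+1}:

  H_0: rank C_0 − rank ∂_1 = 6 − 5 = 1, and the invariant factors of ∂_1 are all 1, so H_0 = Z.
  H_1: rank ker ∂_1 − rank ∂_2 = (15 − 5) − 10 = 0, and ∂_2 has invariant factor 2 > 1, so H_1 = Z/2Z.
  H_2: rank ker ∂_2 − rank ∂_3 = (10 − 10) − 0 = 0, and there is no ∂_3, so H_2 = 0.

(K is a triangulation of the real projective plane RP^2.)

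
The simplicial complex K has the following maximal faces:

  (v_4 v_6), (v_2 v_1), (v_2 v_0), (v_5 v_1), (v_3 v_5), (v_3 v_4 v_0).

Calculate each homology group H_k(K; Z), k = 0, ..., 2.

We work with the vertex ordering v_0 < v_1 < v_2 < v_3 < v_4 < v_5 < v_6. The simplices of K, each written with vertices in increasing order, are:

  0-simplices (7): [v_0], [v_1], [v_2], [v_3], [v_4], [v_5], [v_6]
  1-simplices (8): [v_0,v_2], [v_0,v_3], [v_0,v_4], [v_1,v_2], [v_1,v_5], [v_3,v_4], [v_3,v_5], [v_4,v_6]
  2-simplices (1): [v_0,v_3,v_4]

Hence C_0 ≅ Z^7, C_1 ≅ Z^8, C_2 ≅ Z^1.

The boundary map ∂_1: C_1 → C_0 is given by ∂[p,q] = [q] − [p]. For instance
  ∂[v_3,v_5] = [v_5] − [v_3].
This gives a 7×8 integer matrix of rank 6; reducing to Smith normal form yields diagonal entries (1,1,1,1,1,1).

The boundary map ∂_2: C_2 → C_1 maps a triangle to the signed sum of its edges. For instance
  ∂[v_0,v_3,v_4] = [v_3,v_4] − [v_0,v_4] + [v_0,v_3].
The 8×1 boundary matrix has rank 1 and Smith normal form diag(1).

Now H_k = ker ∂_k / im ∂_{k+1}, so:

  H_0: rank C_0 − rank ∂_1 = 7 − 6 = 1, and the invariant factors of ∂_1 are all 1, so H_0 = Z.
  H_1: rank ker ∂_1 − rank ∂_2 = (8 − 6) − 1 = 1, and the invariant factors of ∂_2 are all 1, so H_1 = Z.
  H_2: rank ker ∂_2 − rank ∂_3 = (1 − 1) − 0 = 0, and there is no ∂_3, so H_2 = 0.

As a check, the Euler characteristic is 7 − 8 + 1 = 0, which agrees with 1 − 1 + 0 = 0.

H_0 = Z,  H_1 = Z,  H_2 = 0.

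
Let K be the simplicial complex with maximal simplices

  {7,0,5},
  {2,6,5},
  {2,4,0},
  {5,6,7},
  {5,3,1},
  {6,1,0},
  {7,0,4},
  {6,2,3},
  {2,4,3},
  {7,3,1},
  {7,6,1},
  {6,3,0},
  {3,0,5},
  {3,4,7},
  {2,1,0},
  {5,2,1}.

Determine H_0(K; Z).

H_0 ≅ Z.

Order the vertices as 0 < 1 < 2 < 3 < 4 < 5 < 6 < 7. Listing each simplex with vertices in this order, K has dimension 2 with simplices:

  0-simplices (8): [0], [1], [2], [3], [4], [5], [6], [7]
  1-simplices (24): (24 of them)
  2-simplices (16): [0,1,2], [0,1,6], [0,2,4], [0,3,5], [0,3,6], [0,4,7], [0,5,7], [1,2,5], [1,3,5], [1,3,7], [1,6,7], [2,3,4], [2,3,6], [2,5,6], [3,4,7], [5,6,7]

giving chain groups C_0 ≅ Z^8, C_1 ≅ Z^24, C_2 ≅ Z^16.

Boundary ∂_1: C_1 → C_0 is given by ∂[p,q] = [q] − [p].
The resulting 8×24 matrix has rank 7, and its Smith normal form has invariant factors (1,1,1,1,1,1,1).

Boundary ∂_2: C_2 → C_1 maps a triangle to the signed sum of its edges. For instance
  ∂[1,2,5] = [2,5] − [1,5] + [1,2],
  ∂[0,3,6] = [3,6] − [0,6] + [0,3].
The resulting 24×16 matrix has rank 15, and its Smith normal form has invariant factors (1,1,1,1,1,1,1,1,1,1,1,1,1,1,1).

From H_k ≅ ker(∂_k) / im(∂_{k+1}) we obtain:

  H_0: rank C_0 − rank ∂_1 = 8 − 7 = 1, and the invariant factors of ∂_1 are all 1, so H_0 = Z.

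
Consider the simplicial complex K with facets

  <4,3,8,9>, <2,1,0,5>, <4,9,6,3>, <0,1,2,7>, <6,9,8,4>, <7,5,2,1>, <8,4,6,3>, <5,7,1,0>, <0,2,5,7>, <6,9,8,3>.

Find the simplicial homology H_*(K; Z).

Order the vertices as 0 < 1 < 2 < 3 < 4 < 5 < 6 < 7 < 8 < 9. Listing each simplex with vertices in this order, K has dimension 3 with simplices:

  0-simplices (10): [0], [1], [2], [3], [4], [5], [6], [7], [8], [9]
  1-simplices (20): [0,1], [0,2], [0,5], [0,7], [1,2], [1,5], [1,7], [2,5], [2,7], [3,4], [3,6], [3,8], [3,9], [4,6], [4,8], [4,9], [5,7], [6,8], [6,9], [8,9]
  2-simplices (20): (20 of them)
  3-simplices (10): [0,1,2,5], [0,1,2,7], [0,1,5,7], [0,2,5,7], [1,2,5,7], [3,4,6,8], [3,4,6,9], [3,4,8,9], [3,6,8,9], [4,6,8,9]

giving chain groups C_0 ≅ Z^10, C_1 ≅ Z^20, C_2 ≅ Z^20, C_3 ≅ Z^10.

The boundary map ∂_1: C_1 → C_0 is given by ∂[p,q] = [q] − [p]. For instance
  ∂[0,5] = [5] − [0].
The resulting 10×20 matrix has rank 8, and its Smith normal form has invariant factors (1,1,1,1,1,1,1,1).

Boundary ∂_2: C_2 → C_1 sends each 2-simplex [p,q,r] to [q,r] − [p,r] + [p,q]. For instance
  ∂[4,6,8] = [6,8] − [4,8] + [4,6],
  ∂[3,4,9] = [4,9] − [3,9] + [3,4].
The 20×20 boundary matrix has rank 12 and Smith normal form diag(1,1,1,1,1,1,1,1,1,1,1,1).

Boundary ∂_3: C_3 → C_2 sends each 3-simplex σ to the alternating sum Σ_i (−1)^i (σ with its i-th vertex removed). For instance
  ∂[3,4,6,9] = [4,6,9] − [3,6,9] + [3,4,9] − [3,4,6],
  ∂[0,1,2,7] = [1,2,7] − [0,2,7] + [0,1,7] − [0,1,2].
The resulting 20×10 matrix has rank 8, and its Smith normal form has invariant factors (1,1,1,1,1,1,1,1).

Now H_k = ker ∂_k / im ∂_{k+1}, so:

  H_0: rank C_0 − rank ∂_1 = 10 − 8 = 2, and the invariant factors of ∂_1 are all 1, so H_0 = Z^2.
  H_1: rank ker ∂_1 − rank ∂_2 = (20 − 8) − 12 = 0, and the invariant factors of ∂_2 are all 1, so H_1 = 0.
  H_2: rank ker ∂_2 − rank ∂_3 = (20 − 12) − 8 = 0, and the invariant factors of ∂_3 are all 1, so H_2 = 0.
  H_3: rank ker ∂_3 − rank ∂_4 = (10 − 8) − 0 = 2, and there is no ∂_4, so H_3 = Z^2.

(K is a triangulation of the disjoint union of the 3-sphere S^3 and the 3-sphere S^3.)

H_0 = Z^2,  H_1 = 0,  H_2 = 0,  H_3 = Z^2.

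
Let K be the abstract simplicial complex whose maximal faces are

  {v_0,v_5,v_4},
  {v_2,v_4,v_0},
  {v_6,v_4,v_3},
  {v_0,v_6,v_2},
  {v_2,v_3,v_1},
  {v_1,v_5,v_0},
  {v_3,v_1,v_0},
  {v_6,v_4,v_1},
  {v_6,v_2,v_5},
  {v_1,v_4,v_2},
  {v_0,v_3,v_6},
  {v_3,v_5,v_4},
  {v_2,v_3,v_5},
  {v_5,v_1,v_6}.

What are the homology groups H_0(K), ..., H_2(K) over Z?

Fix the vertex order v_0 < v_1 < v_2 < v_3 < v_4 < v_5 < v_6 and write every simplex with vertices in increasing order. Then dim K = 2 and the simplices of K are:

  0-simplices (7): [v_0], [v_1], [v_2], [v_3], [v_4], [v_5], [v_6]
  1-simplices (21): (21 of them)
  2-simplices (14): (14 of them)

so the chain groups are C_0 ≅ Z^7, C_1 ≅ Z^21, C_2 ≅ Z^14.

Boundary ∂_1: C_1 → C_0 maps an edge to its endpoints' difference, ∂[p,q] = q − p. For instance
  ∂[v_0,v_6] = [v_6] − [v_0].
The 7×21 boundary matrix has rank 6 and Smith normal form diag(1,1,1,1,1,1).

Boundary ∂_2: C_2 → C_1 sends each 2-simplex [p,q,r] to [q,r] − [p,r] + [p,q]. For instance
  ∂[v_2,v_3,v_5] = [v_3,v_5] − [v_2,v_5] + [v_2,v_3],
  ∂[v_0,v_3,v_6] = [v_3,v_6] − [v_0,v_6] + [v_0,v_3].
The 21×14 boundary matrix has rank 13 and Smith normal form diag(1,1,1,1,1,1,1,1,1,1,1,1,1).

From H_k ≅ ker(∂_k) / im(∂_{k+1}) we obtain:

  H_0: rank C_0 − rank ∂_1 = 7 − 6 = 1, and the invariant factors of ∂_1 are all 1, so H_0 ≅ Z.
  H_1: rank ker ∂_1 − rank ∂_2 = (21 − 6) − 13 = 2, and the invariant factors of ∂_2 are all 1, so H_1 ≅ Z^2.
  H_2: rank ker ∂_2 − rank ∂_3 = (14 − 13) − 0 = 1, and there is no ∂_3, so H_2 ≅ Z.

As a check, the Euler characteristic is 7 − 21 + 14 = 0, which agrees with 1 − 2 + 1 = 0.

H_0 = Z,  H_1 = Z^2,  H_2 = Z.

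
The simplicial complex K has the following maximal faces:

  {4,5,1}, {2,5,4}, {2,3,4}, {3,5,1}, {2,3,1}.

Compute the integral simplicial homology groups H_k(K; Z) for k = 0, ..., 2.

Fix the vertex order 1 < 2 < 3 < 4 < 5 and write every simplex with vertices in increasing order. Then dim K = 2 and the simplices of K are:

  0-simplices (5): [1], [2], [3], [4], [5]
  1-simplices (10): [1,2], [1,3], [1,4], [1,5], [2,3], [2,4], [2,5], [3,4], [3,5], [4,5]
  2-simplices (5): [1,2,3], [1,3,5], [1,4,5], [2,3,4], [2,4,5]

giving chain groups C_0 ≅ Z^5, C_1 ≅ Z^10, C_2 ≅ Z^5.

∂_1: C_1 → C_0 is given by ∂[p,q] = [q] − [p].
This gives a 5×10 integer matrix of rank 4; reducing to Smith normal form yields diagonal entries (1,1,1,1).

∂_2: C_2 → C_1 maps a triangle to the signed sum of its edges. For instance
  ∂[1,3,5] = [3,5] − [1,5] + [1,3],
  ∂[2,4,5] = [4,5] − [2,5] + [2,4].
The 10×5 boundary matrix has rank 5 and Smith normal form diag(1,1,1,1,1).

Reading off H_k = ker ∂_k / im ∂_{k+1}:

  H_0: rank C_0 − rank ∂_1 = 5 − 4 = 1, and the invariant factors of ∂_1 are all 1, so H_0 = Z.
  H_1: rank ker ∂_1 − rank ∂_2 = (10 − 4) − 5 = 1, and the invariant factors of ∂_2 are all 1, so H_1 = Z.
  H_2: rank ker ∂_2 − rank ∂_3 = (5 − 5) − 0 = 0, and there is no ∂_3, so H_2 = 0.

H_0 = Z,  H_1 = Z,  H_2 = 0.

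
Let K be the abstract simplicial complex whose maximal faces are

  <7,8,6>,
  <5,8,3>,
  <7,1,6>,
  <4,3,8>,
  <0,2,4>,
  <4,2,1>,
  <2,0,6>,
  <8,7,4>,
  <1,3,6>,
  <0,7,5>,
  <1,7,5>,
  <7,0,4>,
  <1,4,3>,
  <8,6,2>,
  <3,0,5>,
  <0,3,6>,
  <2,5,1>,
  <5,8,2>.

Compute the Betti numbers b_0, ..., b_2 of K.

b_0 = 1, b_1 = 2, b_2 = 1.

Order the vertices as 0 < 1 < 2 < 3 < 4 < 5 < 6 < 7 < 8. Listing each simplex with vertices in this order, K has dimension 2 with simplices:

  0-simplices (9): [0], [1], [2], [3], [4], [5], [6], [7], [8]
  1-simplices (27): (27 of them)
  2-simplices (18): [0,2,4], [0,2,6], [0,3,5], [0,3,6], [0,4,7], [0,5,7], [1,2,4], [1,2,5], [1,3,4], [1,3,6], [1,5,7], [1,6,7], [2,5,8], [2,6,8], [3,4,8], [3,5,8], [4,7,8], [6,7,8]

so the chain groups are C_0 ≅ Z^9, C_1 ≅ Z^27, C_2 ≅ Z^18.

The boundary map ∂_1: C_1 → C_0 sends each edge [p,q] (with p < q) to q − p.
The resulting 9×27 matrix has rank 8, and its Smith normal form has invariant factors (1,1,1,1,1,1,1,1).

The boundary map ∂_2: C_2 → C_1 maps a triangle to the signed sum of its edges. For instance
  ∂[1,5,7] = [5,7] − [1,7] + [1,5],
  ∂[0,3,6] = [3,6] − [0,6] + [0,3].
This gives a 27×18 integer matrix of rank 17; reducing to Smith normal form yields diagonal entries (1,1,1,1,1,1,1,1,1,1,1,1,1,1,1,1,1).

Reading off H_k = ker ∂_k / im ∂_{k+1}:

  H_0: rank C_0 − rank ∂_1 = 9 − 8 = 1, and the invariant factors of ∂_1 are all 1, so H_0 = Z.
  H_1: rank ker ∂_1 − rank ∂_2 = (27 − 8) − 17 = 2, and the invariant factors of ∂_2 are all 1, so H_1 = Z^2.
  H_2: rank ker ∂_2 − rank ∂_3 = (18 − 17) − 0 = 1, and there is no ∂_3, so H_2 = Z.

Hence the Betti numbers are b_0 = 1, b_1 = 2, b_2 = 1.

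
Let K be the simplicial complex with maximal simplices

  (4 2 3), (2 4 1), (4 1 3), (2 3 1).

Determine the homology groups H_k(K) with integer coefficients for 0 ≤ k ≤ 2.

H_0 ≅ Z,  H_1 = 0,  H_2 ≅ Z.

Fix the vertex order 1 < 2 < 3 < 4 and write every simplex with vertices in increasing order. Then dim K = 2 and the simplices of K are:

  0-simplices (4): [1], [2], [3], [4]
  1-simplices (6): [1,2], [1,3], [1,4], [2,3], [2,4], [3,4]
  2-simplices (4): [1,2,3], [1,2,4], [1,3,4], [2,3,4]

giving chain groups C_0 ≅ Z^4, C_1 ≅ Z^6, C_2 ≅ Z^4.

The boundary map ∂_1: C_1 → C_0 sends each edge [p,q] (with p < q) to q − p. For instance
  ∂[1,2] = [2] − [1].
The resulting 4×6 matrix has rank 3, and its Smith normal form has invariant factors (1,1,1).

∂_2: C_2 → C_1 sends each 2-simplex [p,q,r] to [q,r] − [p,r] + [p,q]. For instance
  ∂[1,2,4] = [2,4] − [1,4] + [1,2],
  ∂[1,2,3] = [2,3] − [1,3] + [1,2].
This gives a 6×4 integer matrix of rank 3; reducing to Smith normal form yields diagonal entries (1,1,1).

Now H_k = ker ∂_k / im ∂_{k+1}, so:

  H_0: rank C_0 − rank ∂_1 = 4 − 3 = 1, and the invariant factors of ∂_1 are all 1, so H_0 ≅ Z.
  H_1: rank ker ∂_1 − rank ∂_2 = (6 − 3) − 3 = 0, and the invariant factors of ∂_2 are all 1, so H_1 ≅ 0.
  H_2: rank ker ∂_2 − rank ∂_3 = (4 − 3) − 0 = 1, and there is no ∂_3, so H_2 ≅ Z.

As a check, the Euler characteristic is 4 − 6 + 4 = 2, which agrees with 1 − 0 + 1 = 2.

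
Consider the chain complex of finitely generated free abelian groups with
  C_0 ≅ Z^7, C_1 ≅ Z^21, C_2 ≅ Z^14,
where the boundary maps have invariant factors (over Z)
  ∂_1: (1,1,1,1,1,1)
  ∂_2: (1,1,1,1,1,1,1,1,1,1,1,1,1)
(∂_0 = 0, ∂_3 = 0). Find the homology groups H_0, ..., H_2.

H_0: b_0 = 7 − 0 − 6 = 1; torsion from ∂_1 factors > 1: none. So H_0 ≅ Z.
H_1: b_1 = 21 − 6 − 13 = 2; torsion from ∂_2 factors > 1: none. So H_1 ≅ Z^2.
H_2: b_2 = 14 − 13 − 0 = 1; torsion from ∂_3 factors > 1: none. So H_2 ≅ Z.

H_0 ≅ Z,  H_1 ≅ Z^2,  H_2 ≅ Z.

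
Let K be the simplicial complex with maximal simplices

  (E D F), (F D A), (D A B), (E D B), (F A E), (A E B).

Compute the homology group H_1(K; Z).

Take the total order A < B < D < E < F on the vertex set. Then K (dimension 2) consists of the simplices:

  0-simplices (5): A, B, D, E, F
  1-simplices (9): AB, AD, AE, AF, BD, BE, DE, DF, EF
  2-simplices (6): ABD, ABE, ADF, AEF, BDE, DEF

so the chain groups are C_0 ≅ Z^5, C_1 ≅ Z^9, C_2 ≅ Z^6.

∂_1: C_1 → C_0 sends each edge [p,q] (with p < q) to q − p.
The resulting 5×9 matrix has rank 4, and its Smith normal form has invariant factors (1,1,1,1).

The boundary map ∂_2: C_2 → C_1 maps a triangle to the signed sum of its edges. For instance
  ∂ABD = BD − AD + AB,
  ∂DEF = EF − DF + DE.
This gives a 9×6 integer matrix of rank 5; reducing to Smith normal form yields diagonal entries (1,1,1,1,1).

Reading off H_k = ker ∂_k / im ∂_{k+1}:

  H_1: rank ker ∂_1 − rank ∂_2 = (9 − 4) − 5 = 0, and the invariant factors of ∂_2 are all 1, so H_1 = 0.

(K is a triangulation of the 2-sphere S^2.)

H_1 = 0.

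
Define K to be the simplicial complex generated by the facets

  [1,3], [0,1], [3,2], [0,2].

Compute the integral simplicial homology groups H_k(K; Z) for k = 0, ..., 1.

H_0 = Z,  H_1 = Z.

Fix the vertex order 0 < 1 < 2 < 3 and write every simplex with vertices in increasing order. Then dim K = 1 and the simplices of K are:

  0-simplices (4): [0], [1], [2], [3]
  1-simplices (4): [0,1], [0,2], [1,3], [2,3]

so the chain groups are C_0 ≅ Z^4, C_1 ≅ Z^4.

Boundary ∂_1: C_1 → C_0 is given by ∂[p,q] = [q] − [p]. For instance
  ∂[0,2] = [2] − [0].
As a 4×4 matrix over Z this has rank 3, with invariant factors (1,1,1).

Reading off H_k = ker ∂_k / im ∂_{k+1}:

  H_0: rank C_0 − rank ∂_1 = 4 − 3 = 1, and the invariant factors of ∂_1 are all 1, so H_0 ≅ Z.
  H_1: rank ker ∂_1 − rank ∂_2 = (4 − 3) − 0 = 1, and there is no ∂_2, so H_1 ≅ Z.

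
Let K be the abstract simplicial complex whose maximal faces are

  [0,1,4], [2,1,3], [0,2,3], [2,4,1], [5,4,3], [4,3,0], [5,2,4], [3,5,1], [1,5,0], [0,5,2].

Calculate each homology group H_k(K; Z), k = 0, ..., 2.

H_0 = Z,  H_1 = Z/2,  H_2 = 0.

Fix the vertex order 0 < 1 < 2 < 3 < 4 < 5 and write every simplex with vertices in increasing order. Then dim K = 2 and the simplices of K are:

  0-simplices (6): [0], [1], [2], [3], [4], [5]
  1-simplices (15): [0,1], [0,2], [0,3], [0,4], [0,5], [1,2], [1,3], [1,4], [1,5], [2,3], [2,4], [2,5], [3,4], [3,5], [4,5]
  2-simplices (10): [0,1,4], [0,1,5], [0,2,3], [0,2,5], [0,3,4], [1,2,3], [1,2,4], [1,3,5], [2,4,5], [3,4,5]

so the chain groups are C_0 ≅ Z^6, C_1 ≅ Z^15, C_2 ≅ Z^10.

Boundary ∂_1: C_1 → C_0 is given by ∂[p,q] = [q] − [p].
The 6×15 boundary matrix has rank 5 and Smith normal form diag(1,1,1,1,1).

Boundary ∂_2: C_2 → C_1 maps a triangle to the signed sum of its edges. For instance
  ∂[1,2,3] = [2,3] − [1,3] + [1,2],
  ∂[1,3,5] = [3,5] − [1,5] + [1,3].
This gives a 15×10 integer matrix of rank 10; reducing to Smith normal form yields diagonal entries (1,1,1,1,1,1,1,1,1,2).

Now H_k = ker ∂_k / im ∂_{k+1}, so:

  H_0: rank C_0 − rank ∂_1 = 6 − 5 = 1, and the invariant factors of ∂_1 are all 1, so H_0 ≅ Z.
  H_1: rank ker ∂_1 − rank ∂_2 = (15 − 5) − 10 = 0, and ∂_2 has invariant factor 2 > 1, so H_1 ≅ Z/2.
  H_2: rank ker ∂_2 − rank ∂_3 = (10 − 10) − 0 = 0, and there is no ∂_3, so H_2 ≅ 0.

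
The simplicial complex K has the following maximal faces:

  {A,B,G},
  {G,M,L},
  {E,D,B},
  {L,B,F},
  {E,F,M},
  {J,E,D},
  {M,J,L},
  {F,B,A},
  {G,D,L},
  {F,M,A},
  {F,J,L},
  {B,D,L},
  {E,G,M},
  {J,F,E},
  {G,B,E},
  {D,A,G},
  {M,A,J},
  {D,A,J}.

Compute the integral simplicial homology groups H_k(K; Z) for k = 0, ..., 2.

Fix the vertex order A < B < D < E < F < G < J < L < M and write every simplex with vertices in increasing order. Then dim K = 2 and the simplices of K are:

  0-simplices (9): A, B, D, E, F, G, J, L, M
  1-simplices (27): AB, AD, AF, AG, AJ, AM, BD, BE, BF, BG, BL, DE, DG, DJ, DL, EF, EG, EJ, EM, FJ, FL, FM, GL, GM, JL, JM, LM
  2-simplices (18): ABF, ABG, ADG, ADJ, AFM, AJM, BDE, BDL, BEG, BFL, DEJ, DGL, EFJ, EFM, EGM, FJL, GLM, JLM

Hence C_0 ≅ Z^9, C_1 ≅ Z^27, C_2 ≅ Z^18.

The boundary map ∂_1: C_1 → C_0 maps an edge to its endpoints' difference, ∂[p,q] = q − p. For instance
  ∂BD = D − B.
The 9×27 boundary matrix has rank 8 and Smith normal form diag(1,1,1,1,1,1,1,1).

Boundary ∂_2: C_2 → C_1 maps a triangle to the signed sum of its edges. For instance
  ∂AFM = FM − AM + AF,
  ∂DEJ = EJ − DJ + DE.
This gives a 27×18 integer matrix of rank 18; reducing to Smith normal form yields diagonal entries (1,1,1,1,1,1,1,1,1,1,1,1,1,1,1,1,1,2).

Reading off H_k = ker ∂_k / im ∂_{k+1}:

  H_0: rank C_0 − rank ∂_1 = 9 − 8 = 1, and the invariant factors of ∂_1 are all 1, so H_0 = Z.
  H_1: rank ker ∂_1 − rank ∂_2 = (27 − 8) − 18 = 1, and ∂_2 has invariant factor 2 > 1, so H_1 = Z ⊕ Z/2Z.
  H_2: rank ker ∂_2 − rank ∂_3 = (18 − 18) − 0 = 0, and there is no ∂_3, so H_2 = 0.

H_0 = Z,  H_1 = Z ⊕ Z/2Z,  H_2 = 0.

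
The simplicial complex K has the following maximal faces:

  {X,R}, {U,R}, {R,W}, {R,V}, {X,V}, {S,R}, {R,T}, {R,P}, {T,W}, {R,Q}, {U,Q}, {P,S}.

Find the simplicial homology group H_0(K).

Order the vertices as P < Q < R < S < T < U < V < W < X. Listing each simplex with vertices in this order, K has dimension 1 with simplices:

  0-simplices (9): P, Q, R, S, T, U, V, W, X
  1-simplices (12): PR, PS, QR, QU, RS, RT, RU, RV, RW, RX, TW, VX

so the chain groups are C_0 ≅ Z^9, C_1 ≅ Z^12.

∂_1: C_1 → C_0 maps an edge to its endpoints' difference, ∂[p,q] = q − p. For instance
  ∂TW = W − T.
The 9×12 boundary matrix has rank 8 and Smith normal form diag(1,1,1,1,1,1,1,1).

Computing H_k = (kernel of ∂_k) / (image of ∂_{k+1}):

  H_0: rank C_0 − rank ∂_1 = 9 − 8 = 1, and the invariant factors of ∂_1 are all 1, so H_0 ≅ Z.

H_0 = Z.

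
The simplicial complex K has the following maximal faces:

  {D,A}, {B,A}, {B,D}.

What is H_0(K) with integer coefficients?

Take the total order A < B < D on the vertex set. Then K (dimension 1) consists of the simplices:

  0-simplices (3): A, B, D
  1-simplices (3): AB, AD, BD

so the chain groups are C_0 ≅ Z^3, C_1 ≅ Z^3.

The boundary map ∂_1: C_1 → C_0 maps an edge to its endpoints' difference, ∂[p,q] = q − p. For instance
  ∂AB = B − A.
As a 3×3 matrix over Z this has rank 2, with invariant factors (1,1).

From H_k ≅ ker(∂_k) / im(∂_{k+1}) we obtain:

  H_0: rank C_0 − rank ∂_1 = 3 − 2 = 1, and the invariant factors of ∂_1 are all 1, so H_0 ≅ Z.

H_0 ≅ Z.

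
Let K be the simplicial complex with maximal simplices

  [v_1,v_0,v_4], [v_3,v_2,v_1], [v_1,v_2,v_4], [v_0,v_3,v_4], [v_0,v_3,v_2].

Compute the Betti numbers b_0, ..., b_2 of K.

We work with the vertex ordering v_0 < v_1 < v_2 < v_3 < v_4. The simplices of K, each written with vertices in increasing order, are:

  0-simplices (5): [v_0], [v_1], [v_2], [v_3], [v_4]
  1-simplices (10): [v_0,v_1], [v_0,v_2], [v_0,v_3], [v_0,v_4], [v_1,v_2], [v_1,v_3], [v_1,v_4], [v_2,v_3], [v_2,v_4], [v_3,v_4]
  2-simplices (5): [v_0,v_1,v_4], [v_0,v_2,v_3], [v_0,v_3,v_4], [v_1,v_2,v_3], [v_1,v_2,v_4]

so the chain groups are C_0 ≅ Z^5, C_1 ≅ Z^10, C_2 ≅ Z^5.

Boundary ∂_1: C_1 → C_0 sends each edge [p,q] (with p < q) to q − p.
The resulting 5×10 matrix has rank 4, and its Smith normal form has invariant factors (1,1,1,1).

The boundary map ∂_2: C_2 → C_1 acts by ∂[p,q,r] = [q,r] − [p,r] + [p,q]. For instance
  ∂[v_0,v_2,v_3] = [v_2,v_3] − [v_0,v_3] + [v_0,v_2],
  ∂[v_0,v_1,v_4] = [v_1,v_4] − [v_0,v_4] + [v_0,v_1].
The 10×5 boundary matrix has rank 5 and Smith normal form diag(1,1,1,1,1).

Computing H_k = (kernel of ∂_k) / (image of ∂_{k+1}):

  H_0: rank C_0 − rank ∂_1 = 5 − 4 = 1, and the invariant factors of ∂_1 are all 1, so H_0 ≅ Z.
  H_1: rank ker ∂_1 − rank ∂_2 = (10 − 4) − 5 = 1, and the invariant factors of ∂_2 are all 1, so H_1 ≅ Z.
  H_2: rank ker ∂_2 − rank ∂_3 = (5 − 5) − 0 = 0, and there is no ∂_3, so H_2 ≅ 0.

As a check, the Euler characteristic is 5 − 10 + 5 = 0, which agrees with 1 − 1 + 0 = 0.

Hence the Betti numbers are b_0 = 1, b_1 = 1, b_2 = 0.

b_0 = 1, b_1 = 1, b_2 = 0.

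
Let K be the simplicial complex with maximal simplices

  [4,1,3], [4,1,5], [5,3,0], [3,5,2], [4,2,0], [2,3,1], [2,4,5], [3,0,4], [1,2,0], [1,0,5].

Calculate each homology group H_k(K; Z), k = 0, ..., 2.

H_0 ≅ Z,  H_1 ≅ Z/2,  H_2 = 0.

Fix the vertex order 0 < 1 < 2 < 3 < 4 < 5 and write every simplex with vertices in increasing order. Then dim K = 2 and the simplices of K are:

  0-simplices (6): [0], [1], [2], [3], [4], [5]
  1-simplices (15): [0,1], [0,2], [0,3], [0,4], [0,5], [1,2], [1,3], [1,4], [1,5], [2,3], [2,4], [2,5], [3,4], [3,5], [4,5]
  2-simplices (10): [0,1,2], [0,1,5], [0,2,4], [0,3,4], [0,3,5], [1,2,3], [1,3,4], [1,4,5], [2,3,5], [2,4,5]

giving chain groups C_0 ≅ Z^6, C_1 ≅ Z^15, C_2 ≅ Z^10.

The boundary map ∂_1: C_1 → C_0 maps an edge to its endpoints' difference, ∂[p,q] = q − p. For instance
  ∂[0,4] = [4] − [0].
As a 6×15 matrix over Z this has rank 5, with invariant factors (1,1,1,1,1).

The boundary map ∂_2: C_2 → C_1 sends each 2-simplex [p,q,r] to [q,r] − [p,r] + [p,q]. For instance
  ∂[1,4,5] = [4,5] − [1,5] + [1,4],
  ∂[0,3,4] = [3,4] − [0,4] + [0,3].
This gives a 15×10 integer matrix of rank 10; reducing to Smith normal form yields diagonal entries (1,1,1,1,1,1,1,1,1,2).

Reading off H_k = ker ∂_k / im ∂_{k+1}:

  H_0: rank C_0 − rank ∂_1 = 6 − 5 = 1, and the invariant factors of ∂_1 are all 1, so H_0 ≅ Z.
  H_1: rank ker ∂_1 − rank ∂_2 = (15 − 5) − 10 = 0, and ∂_2 has invariant factor 2 > 1, so H_1 ≅ Z/2.
  H_2: rank ker ∂_2 − rank ∂_3 = (10 − 10) − 0 = 0, and there is no ∂_3, so H_2 ≅ 0.

(K is a triangulation of the real projective plane RP^2.)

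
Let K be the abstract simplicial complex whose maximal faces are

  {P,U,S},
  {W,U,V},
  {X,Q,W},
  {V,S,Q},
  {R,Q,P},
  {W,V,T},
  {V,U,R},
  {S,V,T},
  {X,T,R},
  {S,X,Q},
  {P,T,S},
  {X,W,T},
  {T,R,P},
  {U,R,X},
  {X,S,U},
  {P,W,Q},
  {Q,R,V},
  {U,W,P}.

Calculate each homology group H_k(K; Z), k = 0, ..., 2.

K has 9 vertices, 27 edges, 18 triangles.
rank ∂_0 = 0, rank ∂_1 = 8 ⇒ b_0 = 9 − 0 − 8 = 1; all invariant factors of ∂_1 are 1 so no torsion. So H_0 ≅ Z.
rank ∂_1 = 8, rank ∂_2 = 17 ⇒ b_1 = 27 − 8 − 17 = 2; all invariant factors of ∂_2 are 1 so no torsion. So H_1 ≅ Z^2.
rank ∂_2 = 17, rank ∂_3 = 0 ⇒ b_2 = 18 − 17 − 0 = 1. So H_2 ≅ Z.

H_0 ≅ Z,  H_1 ≅ Z^2,  H_2 ≅ Z.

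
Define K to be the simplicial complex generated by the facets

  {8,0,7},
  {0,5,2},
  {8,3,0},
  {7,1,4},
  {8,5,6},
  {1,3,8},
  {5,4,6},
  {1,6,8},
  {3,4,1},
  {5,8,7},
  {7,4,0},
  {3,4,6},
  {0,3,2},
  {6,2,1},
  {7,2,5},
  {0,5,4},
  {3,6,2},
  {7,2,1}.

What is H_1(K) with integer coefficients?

Fix the vertex order 0 < 1 < 2 < 3 < 4 < 5 < 6 < 7 < 8 and write every simplex with vertices in increasing order. Then dim K = 2 and the simplices of K are:

  0-simplices (9): [0], [1], [2], [3], [4], [5], [6], [7], [8]
  1-simplices (27): (27 of them)
  2-simplices (18): [0,2,3], [0,2,5], [0,3,8], [0,4,5], [0,4,7], [0,7,8], [1,2,6], [1,2,7], [1,3,4], [1,3,8], [1,4,7], [1,6,8], [2,3,6], [2,5,7], [3,4,6], [4,5,6], [5,6,8], [5,7,8]

so the chain groups are C_0 ≅ Z^9, C_1 ≅ Z^27, C_2 ≅ Z^18.

∂_1: C_1 → C_0 maps an edge to its endpoints' difference, ∂[p,q] = q − p. For instance
  ∂[5,7] = [7] − [5].
The 9×27 boundary matrix has rank 8 and Smith normal form diag(1,1,1,1,1,1,1,1).

The boundary map ∂_2: C_2 → C_1 sends each 2-simplex [p,q,r] to [q,r] − [p,r] + [p,q]. For instance
  ∂[4,5,6] = [5,6] − [4,6] + [4,5],
  ∂[2,3,6] = [3,6] − [2,6] + [2,3].
The 27×18 boundary matrix has rank 18 and Smith normal form diag(1,1,1,1,1,1,1,1,1,1,1,1,1,1,1,1,1,2).

From H_k ≅ ker(∂_k) / im(∂_{k+1}) we obtain:

  H_1: rank ker ∂_1 − rank ∂_2 = (27 − 8) − 18 = 1, and ∂_2 has invariant factor 2 > 1, so H_1 = Z × Z/2.

H_1 ≅ Z × Z/2.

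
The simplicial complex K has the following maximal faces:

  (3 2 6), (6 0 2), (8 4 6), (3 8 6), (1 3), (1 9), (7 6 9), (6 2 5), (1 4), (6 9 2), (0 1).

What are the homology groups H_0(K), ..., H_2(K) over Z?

H_0 = Z,  H_1 = Z^3,  H_2 = 0.

Take the total order 0 < 1 < 2 < 3 < 4 < 5 < 6 < 7 < 8 < 9 on the vertex set. Then K (dimension 2) consists of the simplices:

  0-simplices (10): [0], [1], [2], [3], [4], [5], [6], [7], [8], [9]
  1-simplices (19): [0,1], [0,2], [0,6], [1,3], [1,4], [1,9], [2,3], [2,5], [2,6], [2,9], [3,6], [3,8], [4,6], [4,8], [5,6], [6,7], [6,8], [6,9], [7,9]
  2-simplices (7): [0,2,6], [2,3,6], [2,5,6], [2,6,9], [3,6,8], [4,6,8], [6,7,9]

giving chain groups C_0 ≅ Z^10, C_1 ≅ Z^19, C_2 ≅ Z^7.

Boundary ∂_1: C_1 → C_0 maps an edge to its endpoints' difference, ∂[p,q] = q − p. For instance
  ∂[1,9] = [9] − [1].
This gives a 10×19 integer matrix of rank 9; reducing to Smith normal form yields diagonal entries (1,1,1,1,1,1,1,1,1).

Boundary ∂_2: C_2 → C_1 maps a triangle to the signed sum of its edges. For instance
  ∂[2,6,9] = [6,9] − [2,9] + [2,6],
  ∂[2,3,6] = [3,6] − [2,6] + [2,3].
This gives a 19×7 integer matrix of rank 7; reducing to Smith normal form yields diagonal entries (1,1,1,1,1,1,1).

Computing H_k = (kernel of ∂_k) / (image of ∂_{k+1}):

  H_0: rank C_0 − rank ∂_1 = 10 − 9 = 1, and the invariant factors of ∂_1 are all 1, so H_0 ≅ Z.
  H_1: rank ker ∂_1 − rank ∂_2 = (19 − 9) − 7 = 3, and the invariant factors of ∂_2 are all 1, so H_1 ≅ Z^3.
  H_2: rank ker ∂_2 − rank ∂_3 = (7 − 7) − 0 = 0, and there is no ∂_3, so H_2 ≅ 0.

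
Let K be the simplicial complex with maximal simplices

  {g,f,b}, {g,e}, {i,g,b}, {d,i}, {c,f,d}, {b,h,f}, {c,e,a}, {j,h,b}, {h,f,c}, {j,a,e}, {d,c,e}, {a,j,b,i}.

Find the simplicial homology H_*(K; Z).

H_0 = Z,  H_1 = Z^3,  H_2 = 0,  H_3 = 0.

We work with the vertex ordering a < b < c < d < e < f < g < h < i < j. The simplices of K, each written with vertices in increasing order, are:

  0-simplices (10): a, b, c, d, e, f, g, h, i, j
  1-simplices (24): ab, ac, ae, ai, aj, bf, bg, bh, bi, bj, cd, ce, cf, ch, de, df, di, eg, ej, fg, fh, gi, hj, ij
  2-simplices (13): abi, abj, ace, aej, aij, bfg, bfh, bgi, bhj, bij, cde, cdf, cfh
  3-simplices (1): abij

giving chain groups C_0 ≅ Z^10, C_1 ≅ Z^24, C_2 ≅ Z^13, C_3 ≅ Z^1.

Boundary ∂_1: C_1 → C_0 is given by ∂[p,q] = [q] − [p]. For instance
  ∂df = f − d.
The resulting 10×24 matrix has rank 9, and its Smith normal form has invariant factors (1,1,1,1,1,1,1,1,1).

Boundary ∂_2: C_2 → C_1 maps a triangle to the signed sum of its edges. For instance
  ∂abj = bj − aj + ab,
  ∂aij = ij − aj + ai.
As a 24×13 matrix over Z this has rank 12, with invariant factors (1,1,1,1,1,1,1,1,1,1,1,1).

The boundary map ∂_3: C_3 → C_2 sends each 3-simplex σ to the alternating sum Σ_i (−1)^i (σ with its i-th vertex removed). For instance
  ∂abij = bij − aij + abj − abi.
This gives a 13×1 integer matrix of rank 1; reducing to Smith normal form yields diagonal entries (1).

Now H_k = ker ∂_k / im ∂_{k+1}, so:

  H_0: rank C_0 − rank ∂_1 = 10 − 9 = 1, and the invariant factors of ∂_1 are all 1, so H_0 ≅ Z.
  H_1: rank ker ∂_1 − rank ∂_2 = (24 − 9) − 12 = 3, and the invariant factors of ∂_2 are all 1, so H_1 ≅ Z^3.
  H_2: rank ker ∂_2 − rank ∂_3 = (13 − 12) − 1 = 0, and the invariant factors of ∂_3 are all 1, so H_2 ≅ 0.
  H_3: rank ker ∂_3 − rank ∂_4 = (1 − 1) − 0 = 0, and there is no ∂_4, so H_3 ≅ 0.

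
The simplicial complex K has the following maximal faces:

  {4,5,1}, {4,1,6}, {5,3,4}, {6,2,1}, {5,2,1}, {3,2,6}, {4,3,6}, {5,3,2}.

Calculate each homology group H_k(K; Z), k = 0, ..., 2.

H_0 = Z,  H_1 = 0,  H_2 = Z.

K has 6 vertices, 12 edges, 8 triangles.
rank ∂_0 = 0, rank ∂_1 = 5 ⇒ b_0 = 6 − 0 − 5 = 1; all invariant factors of ∂_1 are 1 so no torsion. So H_0 ≅ Z.
rank ∂_1 = 5, rank ∂_2 = 7 ⇒ b_1 = 12 − 5 − 7 = 0; all invariant factors of ∂_2 are 1 so no torsion. So H_1 ≅ 0.
rank ∂_2 = 7, rank ∂_3 = 0 ⇒ b_2 = 8 − 7 − 0 = 1. So H_2 ≅ Z.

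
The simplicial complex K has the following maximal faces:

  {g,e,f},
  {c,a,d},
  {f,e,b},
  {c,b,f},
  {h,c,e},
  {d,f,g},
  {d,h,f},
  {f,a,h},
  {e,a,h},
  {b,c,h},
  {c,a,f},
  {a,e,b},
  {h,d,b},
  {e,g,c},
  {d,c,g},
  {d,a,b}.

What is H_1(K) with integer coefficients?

H_1 ≅ Z^2.

Take the total order a < b < c < d < e < f < g < h on the vertex set. Then K (dimension 2) consists of the simplices:

  0-simplices (8): a, b, c, d, e, f, g, h
  1-simplices (24): ab, ac, ad, ae, af, ah, bc, bd, be, bf, bh, cd, ce, cf, cg, ch, df, dg, dh, ef, eg, eh, fg, fh
  2-simplices (16): abd, abe, acd, acf, aeh, afh, bcf, bch, bdh, bef, cdg, ceg, ceh, dfg, dfh, efg

giving chain groups C_0 ≅ Z^8, C_1 ≅ Z^24, C_2 ≅ Z^16.

Boundary ∂_1: C_1 → C_0 maps an edge to its endpoints' difference, ∂[p,q] = q − p. For instance
  ∂bc = c − b.
The resulting 8×24 matrix has rank 7, and its Smith normal form has invariant factors (1,1,1,1,1,1,1).

The boundary map ∂_2: C_2 → C_1 maps a triangle to the signed sum of its edges. For instance
  ∂cdg = dg − cg + cd,
  ∂aeh = eh − ah + ae.
This gives a 24×16 integer matrix of rank 15; reducing to Smith normal form yields diagonal entries (1,1,1,1,1,1,1,1,1,1,1,1,1,1,1).

Reading off H_k = ker ∂_k / im ∂_{k+1}:

  H_1: rank ker ∂_1 − rank ∂_2 = (24 − 7) − 15 = 2, and the invariant factors of ∂_2 are all 1, so H_1 ≅ Z^2.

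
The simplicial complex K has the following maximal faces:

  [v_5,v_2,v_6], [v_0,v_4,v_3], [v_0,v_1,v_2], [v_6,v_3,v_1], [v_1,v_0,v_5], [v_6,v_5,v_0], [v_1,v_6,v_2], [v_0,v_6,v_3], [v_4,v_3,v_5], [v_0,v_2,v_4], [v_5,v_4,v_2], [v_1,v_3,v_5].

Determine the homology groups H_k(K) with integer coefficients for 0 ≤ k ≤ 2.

We work with the vertex ordering v_0 < v_1 < v_2 < v_3 < v_4 < v_5 < v_6. The simplices of K, each written with vertices in increasing order, are:

  0-simplices (7): [v_0], [v_1], [v_2], [v_3], [v_4], [v_5], [v_6]
  1-simplices (18): (18 of them)
  2-simplices (12): (12 of them)

giving chain groups C_0 ≅ Z^7, C_1 ≅ Z^18, C_2 ≅ Z^12.

The boundary map ∂_1: C_1 → C_0 is given by ∂[p,q] = [q] − [p].
The resulting 7×18 matrix has rank 6, and its Smith normal form has invariant factors (1,1,1,1,1,1).

Boundary ∂_2: C_2 → C_1 sends each 2-simplex [p,q,r] to [q,r] − [p,r] + [p,q]. For instance
  ∂[v_1,v_3,v_6] = [v_3,v_6] − [v_1,v_6] + [v_1,v_3],
  ∂[v_0,v_5,v_6] = [v_5,v_6] − [v_0,v_6] + [v_0,v_5].
The resulting 18×12 matrix has rank 12, and its Smith normal form has invariant factors (1,1,1,1,1,1,1,1,1,1,1,2).

From H_k ≅ ker(∂_k) / im(∂_{k+1}) we obtain:

  H_0: rank C_0 − rank ∂_1 = 7 − 6 = 1, and the invariant factors of ∂_1 are all 1, so H_0 ≅ Z.
  H_1: rank ker ∂_1 − rank ∂_2 = (18 − 6) − 12 = 0, and ∂_2 has invariant factor 2 > 1, so H_1 ≅ Z/2.
  H_2: rank ker ∂_2 − rank ∂_3 = (12 − 12) − 0 = 0, and there is no ∂_3, so H_2 ≅ 0.

H_0 = Z,  H_1 = Z/2,  H_2 = 0.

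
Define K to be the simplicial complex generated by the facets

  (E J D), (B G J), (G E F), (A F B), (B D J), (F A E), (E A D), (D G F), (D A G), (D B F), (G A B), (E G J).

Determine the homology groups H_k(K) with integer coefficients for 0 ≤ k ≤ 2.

Fix the vertex order A < B < D < E < F < G < J and write every simplex with vertices in increasing order. Then dim K = 2 and the simplices of K are:

  0-simplices (7): A, B, D, E, F, G, J
  1-simplices (18): AB, AD, AE, AF, AG, BD, BF, BG, BJ, DE, DF, DG, DJ, EF, EG, EJ, FG, GJ
  2-simplices (12): ABF, ABG, ADE, ADG, AEF, BDF, BDJ, BGJ, DEJ, DFG, EFG, EGJ

so the chain groups are C_0 ≅ Z^7, C_1 ≅ Z^18, C_2 ≅ Z^12.

Boundary ∂_1: C_1 → C_0 sends each edge [p,q] (with p < q) to q − p.
This gives a 7×18 integer matrix of rank 6; reducing to Smith normal form yields diagonal entries (1,1,1,1,1,1).

Boundary ∂_2: C_2 → C_1 acts by ∂[p,q,r] = [q,r] − [p,r] + [p,q]. For instance
  ∂EGJ = GJ − EJ + EG,
  ∂ABF = BF − AF + AB.
This gives a 18×12 integer matrix of rank 12; reducing to Smith normal form yields diagonal entries (1,1,1,1,1,1,1,1,1,1,1,2).

From H_k ≅ ker(∂_k) / im(∂_{k+1}) we obtain:

  H_0: rank C_0 − rank ∂_1 = 7 − 6 = 1, and the invariant factors of ∂_1 are all 1, so H_0 = Z.
  H_1: rank ker ∂_1 − rank ∂_2 = (18 − 6) − 12 = 0, and ∂_2 has invariant factor 2 > 1, so H_1 = Z/2.
  H_2: rank ker ∂_2 − rank ∂_3 = (12 − 12) − 0 = 0, and there is no ∂_3, so H_2 = 0.

As a check, the Euler characteristic is 7 − 18 + 12 = 1, which agrees with 1 − 0 + 0 = 1.

H_0 ≅ Z,  H_1 ≅ Z/2,  H_2 = 0.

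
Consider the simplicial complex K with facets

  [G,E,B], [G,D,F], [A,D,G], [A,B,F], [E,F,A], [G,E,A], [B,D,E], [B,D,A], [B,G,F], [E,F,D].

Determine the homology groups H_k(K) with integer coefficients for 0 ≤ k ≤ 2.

Fix the vertex order A < B < D < E < F < G and write every simplex with vertices in increasing order. Then dim K = 2 and the simplices of K are:

  0-simplices (6): A, B, D, E, F, G
  1-simplices (15): AB, AD, AE, AF, AG, BD, BE, BF, BG, DE, DF, DG, EF, EG, FG
  2-simplices (10): ABD, ABF, ADG, AEF, AEG, BDE, BEG, BFG, DEF, DFG

so the chain groups are C_0 ≅ Z^6, C_1 ≅ Z^15, C_2 ≅ Z^10.

∂_1: C_1 → C_0 is given by ∂[p,q] = [q] − [p]. For instance
  ∂AG = G − A.
As a 6×15 matrix over Z this has rank 5, with invariant factors (1,1,1,1,1).

Boundary ∂_2: C_2 → C_1 sends each 2-simplex [p,q,r] to [q,r] − [p,r] + [p,q]. For instance
  ∂ABF = BF − AF + AB,
  ∂BFG = FG − BG + BF.
The 15×10 boundary matrix has rank 10 and Smith normal form diag(1,1,1,1,1,1,1,1,1,2).

Now H_k = ker ∂_k / im ∂_{k+1}, so:

  H_0: rank C_0 − rank ∂_1 = 6 − 5 = 1, and the invariant factors of ∂_1 are all 1, so H_0 ≅ Z.
  H_1: rank ker ∂_1 − rank ∂_2 = (15 − 5) − 10 = 0, and ∂_2 has invariant factor 2 > 1, so H_1 ≅ Z_2.
  H_2: rank ker ∂_2 − rank ∂_3 = (10 − 10) − 0 = 0, and there is no ∂_3, so H_2 ≅ 0.

H_0 ≅ Z,  H_1 ≅ Z_2,  H_2 = 0.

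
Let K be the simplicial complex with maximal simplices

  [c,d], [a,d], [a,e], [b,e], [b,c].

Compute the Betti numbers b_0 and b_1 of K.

Take the total order a < b < c < d < e on the vertex set. Then K (dimension 1) consists of the simplices:

  0-simplices (5): a, b, c, d, e
  1-simplices (5): ad, ae, bc, be, cd

Hence C_0 ≅ Z^5, C_1 ≅ Z^5.

Boundary ∂_1: C_1 → C_0 sends each edge [p,q] (with p < q) to q − p. For instance
  ∂be = e − b.
As a 5×5 matrix over Z this has rank 4, with invariant factors (1,1,1,1).

Reading off H_k = ker ∂_k / im ∂_{k+1}:

  H_0: rank C_0 − rank ∂_1 = 5 − 4 = 1, and the invariant factors of ∂_1 are all 1, so H_0 = Z.
  H_1: rank ker ∂_1 − rank ∂_2 = (5 − 4) − 0 = 1, and there is no ∂_2, so H_1 = Z.

As a check, the Euler characteristic is 5 − 5 = 0, which agrees with 1 − 1 = 0.

Hence the Betti numbers are b_0 = 1, b_1 = 1.

b_0 = 1, b_1 = 1.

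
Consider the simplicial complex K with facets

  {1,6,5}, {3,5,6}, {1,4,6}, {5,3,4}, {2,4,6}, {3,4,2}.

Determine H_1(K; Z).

K has 6 vertices, 12 edges, 6 triangles.
rank ∂_1 = 5, rank ∂_2 = 6 ⇒ b_1 = 12 − 5 − 6 = 1; all invariant factors of ∂_2 are 1 so no torsion. So H_1 ≅ Z.

H_1 ≅ Z.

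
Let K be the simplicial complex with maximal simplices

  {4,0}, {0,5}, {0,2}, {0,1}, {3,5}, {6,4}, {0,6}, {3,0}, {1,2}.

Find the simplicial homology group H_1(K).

H_1 = Z^3.

Fix the vertex order 0 < 1 < 2 < 3 < 4 < 5 < 6 and write every simplex with vertices in increasing order. Then dim K = 1 and the simplices of K are:

  0-simplices (7): [0], [1], [2], [3], [4], [5], [6]
  1-simplices (9): [0,1], [0,2], [0,3], [0,4], [0,5], [0,6], [1,2], [3,5], [4,6]

giving chain groups C_0 ≅ Z^7, C_1 ≅ Z^9.

∂_1: C_1 → C_0 is given by ∂[p,q] = [q] − [p].
The resulting 7×9 matrix has rank 6, and its Smith normal form has invariant factors (1,1,1,1,1,1).

Now H_k = ker ∂_k / im ∂_{k+1}, so:

  H_1: rank ker ∂_1 − rank ∂_2 = (9 − 6) − 0 = 3, and there is no ∂_2, so H_1 = Z^3.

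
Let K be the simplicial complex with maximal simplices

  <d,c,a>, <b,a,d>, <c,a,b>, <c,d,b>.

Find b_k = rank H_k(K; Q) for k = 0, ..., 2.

We work with the vertex ordering a < b < c < d. The simplices of K, each written with vertices in increasing order, are:

  0-simplices (4): a, b, c, d
  1-simplices (6): ab, ac, ad, bc, bd, cd
  2-simplices (4): abc, abd, acd, bcd

giving chain groups C_0 ≅ Z^4, C_1 ≅ Z^6, C_2 ≅ Z^4.

Boundary ∂_1: C_1 → C_0 maps an edge to its endpoints' difference, ∂[p,q] = q − p. For instance
  ∂bd = d − b.
The resulting 4×6 matrix has rank 3, and its Smith normal form has invariant factors (1,1,1).

Boundary ∂_2: C_2 → C_1 acts by ∂[p,q,r] = [q,r] − [p,r] + [p,q]. For instance
  ∂abc = bc − ac + ab,
  ∂acd = cd − ad + ac.
The 6×4 boundary matrix has rank 3 and Smith normal form diag(1,1,1).

Now H_k = ker ∂_k / im ∂_{k+1}, so:

  H_0: rank C_0 − rank ∂_1 = 4 − 3 = 1, and the invariant factors of ∂_1 are all 1, so H_0 ≅ Z.
  H_1: rank ker ∂_1 − rank ∂_2 = (6 − 3) − 3 = 0, and the invariant factors of ∂_2 are all 1, so H_1 ≅ 0.
  H_2: rank ker ∂_2 − rank ∂_3 = (4 − 3) − 0 = 1, and there is no ∂_3, so H_2 ≅ Z.

As a check, the Euler characteristic is 4 − 6 + 4 = 2, which agrees with 1 − 0 + 1 = 2.
(K is a triangulation of the 2-sphere S^2.)

Hence the Betti numbers are b_0 = 1, b_1 = 0, b_2 = 1.

b_0 = 1, b_1 = 0, b_2 = 1.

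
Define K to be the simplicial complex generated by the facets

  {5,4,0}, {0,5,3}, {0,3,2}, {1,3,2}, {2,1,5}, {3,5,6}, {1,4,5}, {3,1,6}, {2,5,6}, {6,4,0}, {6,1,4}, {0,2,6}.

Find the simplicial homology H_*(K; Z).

H_0 = Z,  H_1 = Z_2,  H_2 = 0.

Fix the vertex order 0 < 1 < 2 < 3 < 4 < 5 < 6 and write every simplex with vertices in increasing order. Then dim K = 2 and the simplices of K are:

  0-simplices (7): [0], [1], [2], [3], [4], [5], [6]
  1-simplices (18): [0,2], [0,3], [0,4], [0,5], [0,6], [1,2], [1,3], [1,4], [1,5], [1,6], [2,3], [2,5], [2,6], [3,5], [3,6], [4,5], [4,6], [5,6]
  2-simplices (12): [0,2,3], [0,2,6], [0,3,5], [0,4,5], [0,4,6], [1,2,3], [1,2,5], [1,3,6], [1,4,5], [1,4,6], [2,5,6], [3,5,6]

Hence C_0 ≅ Z^7, C_1 ≅ Z^18, C_2 ≅ Z^12.

The boundary map ∂_1: C_1 → C_0 sends each edge [p,q] (with p < q) to q − p. For instance
  ∂[4,5] = [5] − [4].
This gives a 7×18 integer matrix of rank 6; reducing to Smith normal form yields diagonal entries (1,1,1,1,1,1).

∂_2: C_2 → C_1 sends each 2-simplex [p,q,r] to [q,r] − [p,r] + [p,q]. For instance
  ∂[1,4,5] = [4,5] − [1,5] + [1,4],
  ∂[0,2,3] = [2,3] − [0,3] + [0,2].
As a 18×12 matrix over Z this has rank 12, with invariant factors (1,1,1,1,1,1,1,1,1,1,1,2).

Computing H_k = (kernel of ∂_k) / (image of ∂_{k+1}):

  H_0: rank C_0 − rank ∂_1 = 7 − 6 = 1, and the invariant factors of ∂_1 are all 1, so H_0 ≅ Z.
  H_1: rank ker ∂_1 − rank ∂_2 = (18 − 6) − 12 = 0, and ∂_2 has invariant factor 2 > 1, so H_1 ≅ Z_2.
  H_2: rank ker ∂_2 − rank ∂_3 = (12 − 12) − 0 = 0, and there is no ∂_3, so H_2 ≅ 0.

As a check, the Euler characteristic is 7 − 18 + 12 = 1, which agrees with 1 − 0 + 0 = 1.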